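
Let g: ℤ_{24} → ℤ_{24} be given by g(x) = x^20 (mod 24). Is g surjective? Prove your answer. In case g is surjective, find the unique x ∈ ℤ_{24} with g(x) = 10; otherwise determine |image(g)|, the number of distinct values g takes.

g(2): Repeated squaring mod 24: 2^1 ≡ 2, 2^2 ≡ 2² = 4, 2^4 ≡ 4² = 16, 2^8 ≡ 16² = 256 ≡ 16, 2^16 ≡ 16² = 256 ≡ 16. Since 20 = 16 + 4, 2^20 ≡ 16·16: 16·16 = 256 ≡ 16. So 2^20 ≡ 16 (mod 24).
g(4): Repeated squaring mod 24: 4^1 ≡ 4, 4^2 ≡ 4² = 16, 4^4 ≡ 16² = 256 ≡ 16, 4^8 ≡ 16² = 256 ≡ 16, 4^16 ≡ 16² = 256 ≡ 16. Since 20 = 16 + 4, 4^20 ≡ 16·16: 16·16 = 256 ≡ 16. So 4^20 ≡ 16 (mod 24).
So g(2) = g(4) = 16 while 2 ≠ 4, so g is not injective.
A non-injective map from the 24-element set ℤ_{24} to itself takes at most 23 distinct values, so it cannot be surjective. Therefore g is not surjective.
Since g is not surjective, we determine |image(g)|. Computing x^20 mod 24 for each x (by repeated squaring, reducing mod 24 at every step), the values g(0), g(1), …, g(23) are: 0, 1, 16, 9, 16, 1, 0, 1, 16, 9, 16, 1, 0, 1, 16, 9, 16, 1, 0, 1, 16, 9, 16, 1.
The distinct values are {0, 1, 9, 16}; there are 4 of them.

4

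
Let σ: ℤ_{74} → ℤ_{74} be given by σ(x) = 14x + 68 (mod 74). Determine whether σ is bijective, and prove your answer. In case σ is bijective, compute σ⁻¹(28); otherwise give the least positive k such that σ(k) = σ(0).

We have gcd(14, 74) = 2 > 1. Taking x_1 = 0 and x_2 = 37: σ(0) = 68 and σ(37) = 14·37 + 68 = 586 ≡ 68 (mod 74).
So σ(0) = σ(37) while 0 ≠ 37, hence σ is not injective, hence not bijective.
Since σ is not bijective, we find the least positive k with σ(k) = σ(0): this means 14k ≡ 0 (mod 74), i.e. 74 ∣ 14k. Since gcd(14, 74) = 2, dividing through by 2 this holds exactly when 37 ∣ 7k, and as gcd(7, 37) = 1, exactly when 37 ∣ k.
The smallest positive such k is 37.

37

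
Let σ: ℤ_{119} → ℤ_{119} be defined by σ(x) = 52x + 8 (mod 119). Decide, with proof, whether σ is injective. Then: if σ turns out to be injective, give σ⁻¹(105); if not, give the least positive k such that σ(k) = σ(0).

Suppose σ(x_1) = σ(x_2) in ℤ_{119}. Then 52x_1 + 8 ≡ 52x_2 + 8 (mod 119), so 52(x_1 − x_2) ≡ 0 (mod 119).
Since gcd(52, 119) = 1, 52 is invertible modulo 119, therefore x_1 − x_2 ≡ 0 (mod 119), i.e. x_1 = x_2.
Hence σ is injective.
We now compute 52⁻¹ mod 119 explicitly. Euclid's algorithm: 119 = 2·52 + 15, 52 = 3·15 + 7, 15 = 2·7 + 1; back-substituting gives 1 = 103·52 − 45·119, so 52⁻¹ ≡ 103 (mod 119).
Since σ is injective, we find σ⁻¹(105): we need 52x ≡ 105 − 8 ≡ 97 (mod 119). Using 52⁻¹ = 103: x ≡ 103·97 = 9991 = 83·119 + 114, so x = 114.
Check: σ(114) = 52·114 + 8 = 5936 = 49·119 + 105 ≡ 105 (mod 119).

114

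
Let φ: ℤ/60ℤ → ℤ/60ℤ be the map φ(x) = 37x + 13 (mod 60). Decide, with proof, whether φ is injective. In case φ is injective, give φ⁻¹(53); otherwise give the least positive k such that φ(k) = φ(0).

If φ(a) = φ(b), then 37a ≡ 37b (mod 60). Because gcd(37, 60) = 1, we may cancel 37 to get a ≡ b (mod 60).
So φ is injective.
We now compute 37⁻¹ mod 60 explicitly. Euclid's algorithm: 60 = 1·37 + 23, 37 = 1·23 + 14, 23 = 1·14 + 9, 14 = 1·9 + 5, 9 = 1·5 + 4, 5 = 1·4 + 1; back-substituting gives 1 = 13·37 − 8·60, so 37⁻¹ ≡ 13 (mod 60).
Since φ is injective, we compute φ⁻¹(53): solve 37x + 13 ≡ 53 (mod 60), i.e. 37x ≡ 40 (mod 60).
Multiplying by 37⁻¹ = 13 gives x ≡ 13·40 = 520 = 8·60 + 40 ≡ 40 (mod 60).
Check: φ(40) = 37·40 + 13 = 1493 = 24·60 + 53 ≡ 53 (mod 60).

40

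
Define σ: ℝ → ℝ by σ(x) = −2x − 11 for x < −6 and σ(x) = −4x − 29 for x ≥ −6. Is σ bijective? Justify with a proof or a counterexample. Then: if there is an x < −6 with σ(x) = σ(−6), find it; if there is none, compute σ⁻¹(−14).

-15/4

Both pieces are strictly decreasing (slopes −2 and −4), so each is injective on its own interval.
The left piece maps (−∞, −6) onto (1, ∞); the right piece maps [−6, ∞) onto (−∞, −5].
The images leave a gap (1 has no preimage), so σ is not surjective, hence not bijective.
Because the two images are disjoint, no x < −6 has σ(x) = σ(−6), so we compute σ⁻¹(−14): −14 lies in (−∞, −5], so solve −4x − 29 = −14: x = (−14 + 29)/(−4) = −15/4.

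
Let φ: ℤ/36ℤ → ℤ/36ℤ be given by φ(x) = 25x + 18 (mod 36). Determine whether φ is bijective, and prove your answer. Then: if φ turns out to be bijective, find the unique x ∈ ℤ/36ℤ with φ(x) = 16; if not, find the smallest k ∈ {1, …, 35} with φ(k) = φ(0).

Recall: φ is injective when φ(s) = φ(t) forces s = t.
If φ(s) = φ(t), then 25s ≡ 25t (mod 36). Because gcd(25, 36) = 1, we may cancel 25 to get s ≡ t (mod 36).
We now compute 25⁻¹ mod 36 explicitly. Euclid's algorithm: 36 = 1·25 + 11, 25 = 2·11 + 3, 11 = 3·3 + 2, 3 = 1·2 + 1; back-substituting gives 1 = 13·25 − 9·36, so 25⁻¹ ≡ 13 (mod 36).
For any y ∈ ℤ/36ℤ, x = 13(y − 18) mod 36 satisfies φ(x) = 25·13(y − 18) + 18 ≡ y (since 25·13 ≡ 1 mod 36). So every y has a preimage.
Thus φ is bijective.
Since φ is bijective, we find φ⁻¹(16): we need 25x ≡ 16 − 18 ≡ 34 (mod 36). Using 25⁻¹ = 13: x ≡ 13·34 = 442 = 12·36 + 10, so x = 10.
Check: φ(10) = 25·10 + 18 = 268 = 7·36 + 16 ≡ 16 (mod 36).

10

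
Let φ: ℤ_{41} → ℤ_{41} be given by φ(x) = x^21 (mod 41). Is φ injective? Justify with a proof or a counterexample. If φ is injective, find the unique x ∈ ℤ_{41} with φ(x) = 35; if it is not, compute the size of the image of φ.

Since 41 is prime, the nonzero elements of ℤ_{41} form a cyclic group of order 40.
As gcd(21, 40) = 1, raising to the 21st power is a bijection on this group: if u^21 ≡ v^21 then (uv^{−1})^21 = 1, and the only element of order dividing gcd(21, 40) = 1 is 1, so u = v.
With φ(0) = 0 this makes φ injective on all of ℤ_{41}, hence bijective (finite equal-size domain and codomain). In particular φ is injective.
Since φ is injective, we find the preimage of 35. The inverse of x ↦ x^21 on (ℤ_{41})^× is x ↦ x^21, because 21·21 = 441 = 11·40 + 1 ≡ 1 (mod 40) and x^{40} = 1 for x ≠ 0 (Fermat). So φ⁻¹(35) = 35^21 mod 41.
Repeated squaring mod 41: 35^1 ≡ 35, 35^2 ≡ 35² = 1225 ≡ 36, 35^4 ≡ 36² = 1296 ≡ 25, 35^8 ≡ 25² = 625 ≡ 10, 35^16 ≡ 10² = 100 ≡ 18. Since 21 = 16 + 4 + 1, 35^21 ≡ 18·25·35: 18·25 = 450 ≡ 40, then 40·35 = 1400 ≡ 6. So 35^21 ≡ 6 (mod 41).
Hence φ⁻¹(35) = 6.

6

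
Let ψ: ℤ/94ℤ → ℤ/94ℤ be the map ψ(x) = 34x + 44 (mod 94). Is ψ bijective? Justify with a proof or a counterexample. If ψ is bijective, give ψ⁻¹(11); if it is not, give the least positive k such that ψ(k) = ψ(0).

Recall that ψ is injective if ψ(u) = ψ(v) implies u = v.
We have gcd(34, 94) = 2 > 1. Taking u = 0 and v = 47: ψ(0) = 44 and ψ(47) = 34·47 + 44 = 1642 ≡ 44 (mod 94).
So ψ(0) = ψ(47) while 0 ≠ 47, thus ψ is not injective, hence not bijective.
Since ψ is not bijective, we find the least positive k with ψ(k) = ψ(0): this means 34k ≡ 0 (mod 94), i.e. 94 ∣ 34k. Since gcd(34, 94) = 2, dividing through by 2 this holds exactly when 47 ∣ 17k, and as gcd(17, 47) = 1, exactly when 47 ∣ k.
The smallest positive such k is 47.

47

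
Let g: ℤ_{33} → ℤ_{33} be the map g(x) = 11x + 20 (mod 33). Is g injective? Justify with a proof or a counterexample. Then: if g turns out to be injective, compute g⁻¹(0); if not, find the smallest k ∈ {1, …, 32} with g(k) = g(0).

We have gcd(11, 33) = 11 > 1. Taking s = 0 and t = 3: g(0) = 20 and g(3) = 11·3 + 20 = 53 ≡ 20 (mod 33).
So g(0) = g(3) while 0 ≠ 3, so g is not injective.
Since g is not injective, we find the least positive k with g(k) = g(0): this means 11k ≡ 0 (mod 33), i.e. 33 ∣ 11k. Since gcd(11, 33) = 11, dividing through by 11 this holds exactly when 3 ∣ k.
The smallest positive such k is 3.

3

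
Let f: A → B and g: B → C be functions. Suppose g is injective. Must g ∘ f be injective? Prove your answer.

No. Take A = {1, 2}, B = C = {1, 2, 3, 4}, f(1) = f(2) = 1, and g = identity (injective).
Then (g ∘ f)(1) = (g ∘ f)(2) = 1 with 1 ≠ 2, so g ∘ f is not injective.

not injective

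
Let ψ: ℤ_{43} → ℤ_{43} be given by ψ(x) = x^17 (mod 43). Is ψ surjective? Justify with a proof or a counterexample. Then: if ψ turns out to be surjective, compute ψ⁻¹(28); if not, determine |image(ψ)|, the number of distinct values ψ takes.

5

Since 43 is prime, the nonzero elements of ℤ_{43} form a cyclic group of order 42.
As gcd(17, 42) = 1, raising to the 17th power is a bijection on this group: if a^17 ≡ b^17 then (ab^{−1})^17 = 1, and the only element of order dividing gcd(17, 42) = 1 is 1, so a = b.
With ψ(0) = 0 this makes ψ injective on all of ℤ_{43}, hence bijective (finite equal-size domain and codomain). In particular ψ is surjective.
Since ψ is surjective, we find the preimage of 28. The inverse of x ↦ x^17 on (ℤ_{43})^× is x ↦ x^5, because 17·5 = 85 = 2·42 + 1 ≡ 1 (mod 42) and x^{42} = 1 for x ≠ 0 (Fermat). So ψ⁻¹(28) = 28^5 mod 43.
Repeated squaring mod 43: 28^1 ≡ 28, 28^2 ≡ 28² = 784 ≡ 10, 28^4 ≡ 10² = 100 ≡ 14. Since 5 = 4 + 1, 28^5 ≡ 14·28: 14·28 = 392 ≡ 5. So 28^5 ≡ 5 (mod 43).
Hence ψ⁻¹(28) = 5.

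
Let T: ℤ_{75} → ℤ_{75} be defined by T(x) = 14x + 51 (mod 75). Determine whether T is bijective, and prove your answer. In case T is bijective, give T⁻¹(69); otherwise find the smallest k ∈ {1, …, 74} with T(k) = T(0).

12

If T(x_1) = T(x_2), then 14x_1 ≡ 14x_2 (mod 75). Because gcd(14, 75) = 1, we may cancel 14 to get x_1 ≡ x_2 (mod 75).
We now compute 14⁻¹ mod 75 explicitly. Euclid's algorithm: 75 = 5·14 + 5, 14 = 2·5 + 4, 5 = 1·4 + 1; back-substituting gives 1 = 59·14 − 11·75, so 14⁻¹ ≡ 59 (mod 75).
Then y ↦ 59(y − 51) is a two-sided inverse to T, so every y ∈ ℤ_{75} has a preimage.
Hence T is bijective.
Since T is bijective, we find T⁻¹(69): we need 14x ≡ 69 − 51 ≡ 18 (mod 75). Using 14⁻¹ = 59: x ≡ 59·18 = 1062 = 14·75 + 12, so x = 12.
Check: T(12) = 14·12 + 51 = 219 = 2·75 + 69 ≡ 69 (mod 75).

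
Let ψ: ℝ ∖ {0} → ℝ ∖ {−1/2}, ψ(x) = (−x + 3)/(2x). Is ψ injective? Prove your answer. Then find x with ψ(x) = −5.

Suppose ψ(a) = ψ(b). Cross-multiplying: (−a + 3)(2b) = (−b + 3)(2a).
Expanding both sides and cancelling the symmetric terms leaves −6·(a − b) = 0. Since −6 ≠ 0, a = b. Therefore ψ is injective.
Solving ψ(x) = −5: cross-multiplying gives −x + 3 = −5(2x), which rearranges to 9x = −3, so x = −1/3.

-1/3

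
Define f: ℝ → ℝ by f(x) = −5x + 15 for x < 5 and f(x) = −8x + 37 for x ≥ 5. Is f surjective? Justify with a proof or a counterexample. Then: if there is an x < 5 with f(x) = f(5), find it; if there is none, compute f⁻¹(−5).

18/5

Both pieces are strictly decreasing (slopes −5 and −8), so each is injective on its own interval.
The left piece maps (−∞, 5) onto (−10, ∞); the right piece maps [5, ∞) onto (−∞, −3].
The union (−10, ∞) ∪ (−∞, −3] covers ℝ, so f is surjective.
For the follow-up: the images overlap, so an x < 5 with f(x) = f(5) exists. f(5) = −3; solving −5x + 15 = −3 for x < 5 gives x = (−3 − 15)/(−5) = 18/5.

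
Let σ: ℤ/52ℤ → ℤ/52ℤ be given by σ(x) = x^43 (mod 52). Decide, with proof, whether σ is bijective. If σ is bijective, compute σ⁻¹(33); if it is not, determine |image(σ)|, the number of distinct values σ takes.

39

σ(0) = 0^43 = 0.
σ(26): Repeated squaring mod 52: 26^1 ≡ 26, 26^2 ≡ 26² = 676 ≡ 0, 26^4 ≡ 0² = 0, 26^8 ≡ 0² = 0, 26^16 ≡ 0² = 0, 26^32 ≡ 0² = 0. Since 43 = 32 + 8 + 2 + 1, 26^43 ≡ 0·0·0·26: 0·0 = 0, then 0·0 = 0, then 0·26 = 0. So 26^43 ≡ 0 (mod 52).
So σ(0) = σ(26) = 0 while 0 ≠ 26, thus σ is not injective, hence not bijective.
Since σ is not bijective, we determine |image(σ)|. Computing x^43 mod 52 for each x (by repeated squaring, reducing mod 52 at every step), the values σ(0), σ(1), …, σ(51) are: 0, 1, 24, 3, 4, 21, 20, 19, 44, 9, 36, 15, 12, 13, 40, 11, 16, 17, 8, 7, 32, 5, 48, 23, 28, 25, 0, 27, 24, 29, 4, 47, 20, 45, 44, 35, 36, 41, 12, 39, 40, 37, 16, 43, 8, 33, 32, 31, 48, 49, 28, 51.
The distinct values are {0, 1, 3, 4, 5, 7, 8, 9, 11, 12, 13, 15, 16, 17, 19, 20, 21, 23, 24, 25, 27, 28, 29, 31, 32, 33, 35, 36, 37, 39, 40, 41, 43, 44, 45, 47, 48, 49, 51}; there are 39 of them.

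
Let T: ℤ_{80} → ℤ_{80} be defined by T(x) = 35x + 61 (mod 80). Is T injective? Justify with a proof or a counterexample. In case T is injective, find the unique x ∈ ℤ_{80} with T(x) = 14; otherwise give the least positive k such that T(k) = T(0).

We have gcd(35, 80) = 5 > 1. Taking s = 0 and t = 16: T(0) = 61 and T(16) = 35·16 + 61 = 621 ≡ 61 (mod 80).
So T(0) = T(16) while 0 ≠ 16, thus T is not injective.
Since T is not injective, we find the least positive k with T(k) = T(0): this means 35k ≡ 0 (mod 80), i.e. 80 ∣ 35k. Since gcd(35, 80) = 5, dividing through by 5 this holds exactly when 16 ∣ 7k, and as gcd(7, 16) = 1, exactly when 16 ∣ k.
The smallest positive such k is 16.

16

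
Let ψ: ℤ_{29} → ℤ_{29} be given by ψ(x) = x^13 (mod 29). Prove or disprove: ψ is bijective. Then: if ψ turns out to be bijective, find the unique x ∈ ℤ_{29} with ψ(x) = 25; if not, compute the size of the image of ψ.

Since 29 is prime, the nonzero elements of ℤ_{29} form a cyclic group of order 28.
As gcd(13, 28) = 1, raising to the 13th power is a bijection on this group: if x_1^13 ≡ x_2^13 then (x_1x_2^{−1})^13 = 1, and the only element of order dividing gcd(13, 28) = 1 is 1, so x_1 = x_2.
With ψ(0) = 0 this makes ψ injective on all of ℤ_{29}, hence bijective (finite equal-size domain and codomain). In particular ψ is bijective.
Since ψ is bijective, we find the preimage of 25. The inverse of x ↦ x^13 on (ℤ_{29})^× is x ↦ x^13, because 13·13 = 169 = 6·28 + 1 ≡ 1 (mod 28) and x^{28} = 1 for x ≠ 0 (Fermat). So ψ⁻¹(25) = 25^13 mod 29.
Repeated squaring mod 29: 25^1 ≡ 25, 25^2 ≡ 25² = 625 ≡ 16, 25^4 ≡ 16² = 256 ≡ 24, 25^8 ≡ 24² = 576 ≡ 25. Since 13 = 8 + 4 + 1, 25^13 ≡ 25·24·25: 25·24 = 600 ≡ 20, then 20·25 = 500 ≡ 7. So 25^13 ≡ 7 (mod 29).
Hence ψ⁻¹(25) = 7.

7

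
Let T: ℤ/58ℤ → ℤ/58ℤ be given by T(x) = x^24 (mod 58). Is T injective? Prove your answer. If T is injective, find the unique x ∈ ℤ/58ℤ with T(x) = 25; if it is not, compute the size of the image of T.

T(3): Repeated squaring mod 58: 3^1 ≡ 3, 3^2 ≡ 3² = 9, 3^4 ≡ 9² = 81 ≡ 23, 3^8 ≡ 23² = 529 ≡ 7, 3^16 ≡ 7² = 49. Since 24 = 16 + 8, 3^24 ≡ 49·7: 49·7 = 343 ≡ 53. So 3^24 ≡ 53 (mod 58).
T(7): Repeated squaring mod 58: 7^1 ≡ 7, 7^2 ≡ 7² = 49, 7^4 ≡ 49² = 2401 ≡ 23, 7^8 ≡ 23² = 529 ≡ 7, 7^16 ≡ 7² = 49. Since 24 = 16 + 8, 7^24 ≡ 49·7: 49·7 = 343 ≡ 53. So 7^24 ≡ 53 (mod 58).
So T(3) = T(7) = 53 while 3 ≠ 7, thus T is not injective.
Since T is not injective, we determine |image(T)|. Computing x^24 mod 58 for each x (by repeated squaring, reducing mod 58 at every step), the values T(0), T(1), …, T(57) are: 0, 1, 20, 53, 52, 49, 16, 53, 54, 25, 52, 7, 30, 7, 16, 45, 36, 1, 36, 23, 54, 25, 24, 45, 20, 23, 24, 49, 30, 29, 30, 49, 24, 23, 20, 45, 24, 25, 54, 23, 36, 1, 36, 45, 16, 7, 30, 7, 52, 25, 54, 53, 16, 49, 52, 53, 20, 1.
The distinct values are {0, 1, 7, 16, 20, 23, 24, 25, 29, 30, 36, 45, 49, 52, 53, 54}; there are 16 of them.

16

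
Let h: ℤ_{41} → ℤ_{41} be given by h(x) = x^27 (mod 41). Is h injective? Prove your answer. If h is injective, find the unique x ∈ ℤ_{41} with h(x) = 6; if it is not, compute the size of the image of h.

11

Since 41 is prime, the nonzero elements of ℤ_{41} form a cyclic group of order 40.
As gcd(27, 40) = 1, raising to the 27th power is a bijection on this group: if s^27 ≡ t^27 then (st^{−1})^27 = 1, and the only element of order dividing gcd(27, 40) = 1 is 1, so s = t.
With h(0) = 0 this makes h injective on all of ℤ_{41}, hence bijective (finite equal-size domain and codomain). In particular h is injective.
Since h is injective, we find the preimage of 6. The inverse of x ↦ x^27 on (ℤ_{41})^× is x ↦ x^3, because 27·3 = 81 = 2·40 + 1 ≡ 1 (mod 40) and x^{40} = 1 for x ≠ 0 (Fermat). So h⁻¹(6) = 6^3 mod 41.
Repeated squaring mod 41: 6^1 ≡ 6, 6^2 ≡ 6² = 36. Since 3 = 2 + 1, 6^3 ≡ 36·6: 36·6 = 216 ≡ 11. So 6^3 ≡ 11 (mod 41).
Hence h⁻¹(6) = 11.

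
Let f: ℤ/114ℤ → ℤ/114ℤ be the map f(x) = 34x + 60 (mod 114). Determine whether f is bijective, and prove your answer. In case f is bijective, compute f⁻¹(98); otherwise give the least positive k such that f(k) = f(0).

57

We have gcd(34, 114) = 2 > 1. Taking s = 0 and t = 57: f(0) = 60 and f(57) = 34·57 + 60 = 1998 ≡ 60 (mod 114).
So f(0) = f(57) while 0 ≠ 57, so f is not injective, hence not bijective.
Since f is not bijective, we find the least positive k with f(k) = f(0): this means 34k ≡ 0 (mod 114), i.e. 114 ∣ 34k. Since gcd(34, 114) = 2, dividing through by 2 this holds exactly when 57 ∣ 17k, and as gcd(17, 57) = 1, exactly when 57 ∣ k.
The smallest positive such k is 57.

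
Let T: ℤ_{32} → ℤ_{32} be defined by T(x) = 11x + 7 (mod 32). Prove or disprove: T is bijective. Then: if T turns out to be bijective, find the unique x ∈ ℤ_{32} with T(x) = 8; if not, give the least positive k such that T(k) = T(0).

If T(a) = T(b), then 11a ≡ 11b (mod 32). Because gcd(11, 32) = 1, we may cancel 11 to get a ≡ b (mod 32).
We now compute 11⁻¹ mod 32 explicitly. Euclid's algorithm: 32 = 2·11 + 10, 11 = 1·10 + 1; back-substituting gives 1 = 3·11 − 1·32, so 11⁻¹ ≡ 3 (mod 32).
Then y ↦ 3(y − 7) is a two-sided inverse to T, so every y ∈ ℤ_{32} has a preimage.
Hence T is bijective.
Since T is bijective, we compute T⁻¹(8): solve 11x + 7 ≡ 8 (mod 32), i.e. 11x ≡ 1 (mod 32).
Multiplying by 11⁻¹ = 3 gives x ≡ 3·1 = 3 ≡ 3 (mod 32).
Check: T(3) = 11·3 + 7 = 40 = 1·32 + 8 ≡ 8 (mod 32).

3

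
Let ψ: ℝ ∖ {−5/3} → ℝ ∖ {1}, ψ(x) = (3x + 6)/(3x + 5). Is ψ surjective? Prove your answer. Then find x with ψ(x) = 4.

-14/9

For any y ≠ 1, solving y(3x + 5) = 3x + 6 for x gives a well-defined x ≠ −5/3. So ψ is surjective.
Solving ψ(x) = 4: cross-multiplying gives 3x + 6 = 4(3x + 5), which rearranges to −9x = 14, so x = −14/9.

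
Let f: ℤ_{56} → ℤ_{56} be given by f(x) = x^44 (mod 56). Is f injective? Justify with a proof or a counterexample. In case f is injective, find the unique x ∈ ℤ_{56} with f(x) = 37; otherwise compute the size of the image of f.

f(6): Repeated squaring mod 56: 6^1 ≡ 6, 6^2 ≡ 6² = 36, 6^4 ≡ 36² = 1296 ≡ 8, 6^8 ≡ 8² = 64 ≡ 8, 6^16 ≡ 8² = 64 ≡ 8, 6^32 ≡ 8² = 64 ≡ 8. Since 44 = 32 + 8 + 4, 6^44 ≡ 8·8·8: 8·8 = 64 ≡ 8, then 8·8 = 64 ≡ 8. So 6^44 ≡ 8 (mod 56).
f(8): Repeated squaring mod 56: 8^1 ≡ 8, 8^2 ≡ 8² = 64 ≡ 8, 8^4 ≡ 8² = 64 ≡ 8, 8^8 ≡ 8² = 64 ≡ 8, 8^16 ≡ 8² = 64 ≡ 8, 8^32 ≡ 8² = 64 ≡ 8. Since 44 = 32 + 8 + 4, 8^44 ≡ 8·8·8: 8·8 = 64 ≡ 8, then 8·8 = 64 ≡ 8. So 8^44 ≡ 8 (mod 56).
So f(6) = f(8) = 8 while 6 ≠ 8, hence f is not injective.
Since f is not injective, we determine |image(f)|. Computing x^44 mod 56 for each x (by repeated squaring, reducing mod 56 at every step), the values f(0), f(1), …, f(55) are: 0, 1, 32, 9, 16, 25, 8, 49, 8, 25, 16, 9, 32, 1, 0, 1, 32, 9, 16, 25, 8, 49, 8, 25, 16, 9, 32, 1, 0, 1, 32, 9, 16, 25, 8, 49, 8, 25, 16, 9, 32, 1, 0, 1, 32, 9, 16, 25, 8, 49, 8, 25, 16, 9, 32, 1.
The distinct values are {0, 1, 8, 9, 16, 25, 32, 49}; there are 8 of them.

8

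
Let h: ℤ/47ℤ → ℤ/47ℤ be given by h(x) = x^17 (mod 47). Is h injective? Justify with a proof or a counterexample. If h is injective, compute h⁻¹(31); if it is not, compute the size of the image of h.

Since 47 is prime, the nonzero elements of ℤ/47ℤ form a cyclic group of order 46.
As gcd(17, 46) = 1, raising to the 17th power is a bijection on this group: if a^17 ≡ b^17 then (ab^{−1})^17 = 1, and the only element of order dividing gcd(17, 46) = 1 is 1, so a = b.
With h(0) = 0 this makes h injective on all of ℤ/47ℤ, hence bijective (finite equal-size domain and codomain). In particular h is injective.
Since h is injective, we find the preimage of 31. The inverse of x ↦ x^17 on (ℤ/47ℤ)^× is x ↦ x^19, because 17·19 = 323 = 7·46 + 1 ≡ 1 (mod 46) and x^{46} = 1 for x ≠ 0 (Fermat). So h⁻¹(31) = 31^19 mod 47.
Repeated squaring mod 47: 31^1 ≡ 31, 31^2 ≡ 31² = 961 ≡ 21, 31^4 ≡ 21² = 441 ≡ 18, 31^8 ≡ 18² = 324 ≡ 42, 31^16 ≡ 42² = 1764 ≡ 25. Since 19 = 16 + 2 + 1, 31^19 ≡ 25·21·31: 25·21 = 525 ≡ 8, then 8·31 = 248 ≡ 13. So 31^19 ≡ 13 (mod 47).
Hence h⁻¹(31) = 13.

13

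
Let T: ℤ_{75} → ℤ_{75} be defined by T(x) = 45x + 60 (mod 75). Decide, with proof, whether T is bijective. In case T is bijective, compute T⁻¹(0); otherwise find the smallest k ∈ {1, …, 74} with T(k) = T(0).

We have gcd(45, 75) = 15 > 1. Taking s = 0 and t = 5: T(0) = 60 and T(5) = 45·5 + 60 = 285 ≡ 60 (mod 75).
So T(0) = T(5) while 0 ≠ 5, hence T is not injective, hence not bijective.
Since T is not bijective, we find the least positive k with T(k) = T(0): this means 45k ≡ 0 (mod 75), i.e. 75 ∣ 45k. Since gcd(45, 75) = 15, dividing through by 15 this holds exactly when 5 ∣ 3k, and as gcd(3, 5) = 1, exactly when 5 ∣ k.
The smallest positive such k is 5.

5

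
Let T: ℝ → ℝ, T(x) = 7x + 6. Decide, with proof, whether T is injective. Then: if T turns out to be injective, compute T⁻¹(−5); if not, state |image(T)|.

Suppose T(a) = T(b). Then 7a + 6 = 7b + 6, so 7a = 7b, hence a = b.
Hence T is injective.
Since T is injective, we compute T⁻¹(−5) = (−5 − 6)/7 = −11/7.

-11/7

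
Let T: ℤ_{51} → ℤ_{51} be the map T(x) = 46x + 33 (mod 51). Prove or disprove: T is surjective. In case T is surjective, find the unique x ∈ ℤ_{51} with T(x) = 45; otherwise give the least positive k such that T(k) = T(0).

Since gcd(46, 51) = 1, 46 is invertible modulo 51. Euclid's algorithm: 51 = 1·46 + 5, 46 = 9·5 + 1; back-substituting gives 1 = 10·46 − 9·51, so 46⁻¹ ≡ 10 (mod 51).
Then y ↦ 10(y − 33) is a two-sided inverse to T, so every y ∈ ℤ_{51} has a preimage.
So T is surjective.
Since T is surjective, we compute T⁻¹(45): solve 46x + 33 ≡ 45 (mod 51), i.e. 46x ≡ 12 (mod 51).
Multiplying by 46⁻¹ = 10 gives x ≡ 10·12 = 120 = 2·51 + 18 ≡ 18 (mod 51).
Check: T(18) = 46·18 + 33 = 861 = 16·51 + 45 ≡ 45 (mod 51).

18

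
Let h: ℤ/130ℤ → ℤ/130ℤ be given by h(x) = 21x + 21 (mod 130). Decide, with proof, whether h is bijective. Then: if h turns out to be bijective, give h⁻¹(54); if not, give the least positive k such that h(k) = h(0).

113

Recall: injectivity means: for all s, t in the domain, h(s) = h(t) implies s = t.
Suppose h(s) = h(t) in ℤ/130ℤ. Then 21s + 21 ≡ 21t + 21 (mod 130), therefore 21(s − t) ≡ 0 (mod 130).
Since gcd(21, 130) = 1, 21 is invertible modulo 130, so s − t ≡ 0 (mod 130), i.e. s = t.
We now compute 21⁻¹ mod 130 explicitly. Euclid's algorithm: 130 = 6·21 + 4, 21 = 5·4 + 1; back-substituting gives 1 = 31·21 − 5·130, so 21⁻¹ ≡ 31 (mod 130).
Then y ↦ 31(y − 21) is a two-sided inverse to h, so every y ∈ ℤ/130ℤ has a preimage.
Thus h is bijective.
Since h is bijective, we compute h⁻¹(54): solve 21x + 21 ≡ 54 (mod 130), i.e. 21x ≡ 33 (mod 130).
Multiplying by 21⁻¹ = 31 gives x ≡ 31·33 = 1023 = 7·130 + 113 ≡ 113 (mod 130).
Check: h(113) = 21·113 + 21 = 2394 = 18·130 + 54 ≡ 54 (mod 130).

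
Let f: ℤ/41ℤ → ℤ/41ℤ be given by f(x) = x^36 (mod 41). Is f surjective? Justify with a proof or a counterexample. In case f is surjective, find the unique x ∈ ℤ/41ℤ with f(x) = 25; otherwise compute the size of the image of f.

11

f(4): Repeated squaring mod 41: 4^1 ≡ 4, 4^2 ≡ 4² = 16, 4^4 ≡ 16² = 256 ≡ 10, 4^8 ≡ 10² = 100 ≡ 18, 4^16 ≡ 18² = 324 ≡ 37, 4^32 ≡ 37² = 1369 ≡ 16. Since 36 = 32 + 4, 4^36 ≡ 16·10: 16·10 = 160 ≡ 37. So 4^36 ≡ 37 (mod 41).
f(5): Repeated squaring mod 41: 5^1 ≡ 5, 5^2 ≡ 5² = 25, 5^4 ≡ 25² = 625 ≡ 10, 5^8 ≡ 10² = 100 ≡ 18, 5^16 ≡ 18² = 324 ≡ 37, 5^32 ≡ 37² = 1369 ≡ 16. Since 36 = 32 + 4, 5^36 ≡ 16·10: 16·10 = 160 ≡ 37. So 5^36 ≡ 37 (mod 41).
So f(4) = f(5) = 37 while 4 ≠ 5, thus f is not injective.
A non-injective map from the 41-element set ℤ/41ℤ to itself takes at most 40 distinct values, so it cannot be surjective. Thus f is not surjective.
Since f is not surjective, we determine |image(f)|. Computing x^36 mod 41 for each x (by repeated squaring, reducing mod 41 at every step), the values f(0), f(1), …, f(40) are: 0, 1, 18, 40, 37, 37, 23, 25, 10, 1, 10, 31, 4, 23, 40, 4, 16, 31, 18, 25, 16, 16, 25, 18, 31, 16, 4, 40, 23, 4, 31, 10, 1, 10, 25, 23, 37, 37, 40, 18, 1.
The distinct values are {0, 1, 4, 10, 16, 18, 23, 25, 31, 37, 40}; there are 11 of them.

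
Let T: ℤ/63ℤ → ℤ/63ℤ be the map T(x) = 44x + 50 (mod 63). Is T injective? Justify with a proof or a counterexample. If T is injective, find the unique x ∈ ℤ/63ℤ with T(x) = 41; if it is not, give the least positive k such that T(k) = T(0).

By definition, T is injective if T(u) = T(v) implies u = v.
If T(u) = T(v), then 44u ≡ 44v (mod 63). Because gcd(44, 63) = 1, we may cancel 44 to get u ≡ v (mod 63).
Hence T is injective.
We now compute 44⁻¹ mod 63 explicitly. Euclid's algorithm: 63 = 1·44 + 19, 44 = 2·19 + 6, 19 = 3·6 + 1; back-substituting gives 1 = 53·44 − 37·63, so 44⁻¹ ≡ 53 (mod 63).
Since T is injective, we compute T⁻¹(41): solve 44x + 50 ≡ 41 (mod 63), i.e. 44x ≡ 54 (mod 63).
Multiplying by 44⁻¹ = 53 gives x ≡ 53·54 = 2862 = 45·63 + 27 ≡ 27 (mod 63).
Check: T(27) = 44·27 + 50 = 1238 = 19·63 + 41 ≡ 41 (mod 63).

27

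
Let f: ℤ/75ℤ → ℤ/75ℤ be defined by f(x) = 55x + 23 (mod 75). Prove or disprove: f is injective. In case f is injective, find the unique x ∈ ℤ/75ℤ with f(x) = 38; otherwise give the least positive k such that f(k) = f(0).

15

We have gcd(55, 75) = 5 > 1. Taking u = 0 and v = 15: f(0) = 23 and f(15) = 55·15 + 23 = 848 ≡ 23 (mod 75).
So f(0) = f(15) while 0 ≠ 15, hence f is not injective.
Since f is not injective, we find the least positive k with f(k) = f(0): this means 55k ≡ 0 (mod 75), i.e. 75 ∣ 55k. Since gcd(55, 75) = 5, dividing through by 5 this holds exactly when 15 ∣ 11k, and as gcd(11, 15) = 1, exactly when 15 ∣ k.
The smallest positive such k is 15.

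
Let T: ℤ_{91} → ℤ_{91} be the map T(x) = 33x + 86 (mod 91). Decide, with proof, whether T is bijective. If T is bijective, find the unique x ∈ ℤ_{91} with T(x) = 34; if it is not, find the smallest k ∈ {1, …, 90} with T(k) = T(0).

Suppose T(a) = T(b) in ℤ_{91}. Then 33a + 86 ≡ 33b + 86 (mod 91), thus 33(a − b) ≡ 0 (mod 91).
Since gcd(33, 91) = 1, 33 is invertible modulo 91, thus a − b ≡ 0 (mod 91), i.e. a = b.
We now compute 33⁻¹ mod 91 explicitly. Euclid's algorithm: 91 = 2·33 + 25, 33 = 1·25 + 8, 25 = 3·8 + 1; back-substituting gives 1 = 80·33 − 29·91, so 33⁻¹ ≡ 80 (mod 91).
For any y ∈ ℤ_{91}, x = 80(y − 86) mod 91 satisfies T(x) = 33·80(y − 86) + 86 ≡ y (since 33·80 ≡ 1 mod 91). So every y has a preimage.
Therefore T is bijective.
Since T is bijective, we compute T⁻¹(34): solve 33x + 86 ≡ 34 (mod 91), i.e. 33x ≡ 39 (mod 91).
Multiplying by 33⁻¹ = 80 gives x ≡ 80·39 = 3120 = 34·91 + 26 ≡ 26 (mod 91).
Check: T(26) = 33·26 + 86 = 944 = 10·91 + 34 ≡ 34 (mod 91).

26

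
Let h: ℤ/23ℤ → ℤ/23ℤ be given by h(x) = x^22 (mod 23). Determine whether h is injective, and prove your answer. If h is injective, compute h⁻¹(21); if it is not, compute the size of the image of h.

2

h(1) = 1^22 = 1.
h(2): Repeated squaring mod 23: 2^1 ≡ 2, 2^2 ≡ 2² = 4, 2^4 ≡ 4² = 16, 2^8 ≡ 16² = 256 ≡ 3, 2^16 ≡ 3² = 9. Since 22 = 16 + 4 + 2, 2^22 ≡ 9·16·4: 9·16 = 144 ≡ 6, then 6·4 = 24 ≡ 1. So 2^22 ≡ 1 (mod 23).
So h(1) = h(2) = 1 while 1 ≠ 2, hence h is not injective.
Since h is not injective, we determine |image(h)|. Computing x^22 mod 23 for each x (by repeated squaring, reducing mod 23 at every step), the values h(0), h(1), …, h(22) are: 0, 1, 1, 1, 1, 1, 1, 1, 1, 1, 1, 1, 1, 1, 1, 1, 1, 1, 1, 1, 1, 1, 1.
The distinct values are {0, 1}; there are 2 of them.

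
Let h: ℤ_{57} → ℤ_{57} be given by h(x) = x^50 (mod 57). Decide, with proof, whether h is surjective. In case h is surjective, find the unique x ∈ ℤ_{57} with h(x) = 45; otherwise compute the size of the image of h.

20

h(8): Repeated squaring mod 57: 8^1 ≡ 8, 8^2 ≡ 8² = 64 ≡ 7, 8^4 ≡ 7² = 49, 8^8 ≡ 49² = 2401 ≡ 7, 8^16 ≡ 7² = 49, 8^32 ≡ 49² = 2401 ≡ 7. Since 50 = 32 + 16 + 2, 8^50 ≡ 7·49·7: 7·49 = 343 ≡ 1, then 1·7 = 7. So 8^50 ≡ 7 (mod 57).
h(11): Repeated squaring mod 57: 11^1 ≡ 11, 11^2 ≡ 11² = 121 ≡ 7, 11^4 ≡ 7² = 49, 11^8 ≡ 49² = 2401 ≡ 7, 11^16 ≡ 7² = 49, 11^32 ≡ 49² = 2401 ≡ 7. Since 50 = 32 + 16 + 2, 11^50 ≡ 7·49·7: 7·49 = 343 ≡ 1, then 1·7 = 7. So 11^50 ≡ 7 (mod 57).
So h(8) = h(11) = 7 while 8 ≠ 11, so h is not injective.
A non-injective map from the 57-element set ℤ_{57} to itself takes at most 56 distinct values, so it cannot be surjective. Hence h is not surjective.
Since h is not surjective, we determine |image(h)|. Computing x^50 mod 57 for each x (by repeated squaring, reducing mod 57 at every step), the values h(0), h(1), …, h(56) are: 0, 1, 25, 42, 55, 28, 24, 49, 7, 54, 16, 7, 30, 43, 28, 36, 4, 25, 39, 19, 1, 6, 4, 55, 9, 43, 49, 45, 16, 16, 45, 49, 43, 9, 55, 4, 6, 1, 19, 39, 25, 4, 36, 28, 43, 30, 7, 16, 54, 7, 49, 24, 28, 55, 42, 25, 1.
The distinct values are {0, 1, 4, 6, 7, 9, 16, 19, 24, 25, 28, 30, 36, 39, 42, 43, 45, 49, 54, 55}; there are 20 of them.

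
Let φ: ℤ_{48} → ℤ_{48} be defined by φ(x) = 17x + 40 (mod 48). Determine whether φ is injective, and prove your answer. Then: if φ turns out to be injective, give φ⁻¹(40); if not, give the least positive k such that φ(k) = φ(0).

0

If φ(u) = φ(v), then 17u ≡ 17v (mod 48). Because gcd(17, 48) = 1, we may cancel 17 to get u ≡ v (mod 48).
Hence φ is injective.
We now compute 17⁻¹ mod 48 explicitly. Euclid's algorithm: 48 = 2·17 + 14, 17 = 1·14 + 3, 14 = 4·3 + 2, 3 = 1·2 + 1; back-substituting gives 1 = 17·17 − 6·48, so 17⁻¹ ≡ 17 (mod 48).
Since φ is injective, we compute φ⁻¹(40): solve 17x + 40 ≡ 40 (mod 48), i.e. 17x ≡ 0 (mod 48).
Multiplying by 17⁻¹ = 17 gives x ≡ 17·0 = 0 ≡ 0 (mod 48).
Check: φ(0) = 17·0 + 40 = 40 ≡ 40 (mod 48).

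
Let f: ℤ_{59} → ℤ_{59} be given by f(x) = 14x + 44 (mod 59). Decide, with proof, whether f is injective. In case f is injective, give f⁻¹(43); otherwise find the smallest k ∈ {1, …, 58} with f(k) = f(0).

Recall: f is injective if f(a) = f(b) implies a = b.
Suppose f(a) = f(b) in ℤ_{59}. Then 14a + 44 ≡ 14b + 44 (mod 59), therefore 14(a − b) ≡ 0 (mod 59).
Since gcd(14, 59) = 1, 14 is invertible modulo 59, so a − b ≡ 0 (mod 59), i.e. a = b.
Thus f is injective.
We now compute 14⁻¹ mod 59 explicitly. Euclid's algorithm: 59 = 4·14 + 3, 14 = 4·3 + 2, 3 = 1·2 + 1; back-substituting gives 1 = 38·14 − 9·59, so 14⁻¹ ≡ 38 (mod 59).
Since f is injective, we find f⁻¹(43): we need 14x ≡ 43 − 44 ≡ 58 (mod 59). Using 14⁻¹ = 38: x ≡ 38·58 = 2204 = 37·59 + 21, so x = 21.
Check: f(21) = 14·21 + 44 = 338 = 5·59 + 43 ≡ 43 (mod 59).

21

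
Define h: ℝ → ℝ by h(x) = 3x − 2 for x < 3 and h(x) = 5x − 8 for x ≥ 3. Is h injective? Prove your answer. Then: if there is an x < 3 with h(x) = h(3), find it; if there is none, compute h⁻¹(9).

17/5

Both pieces are strictly increasing (slopes 3 and 5), so each is injective on its own interval.
The left piece maps (−∞, 3) onto (−∞, 7); the right piece maps [3, ∞) onto [7, ∞).
These images are disjoint, so no value is attained by both pieces. So h is injective.
Because the two images are disjoint, no x < 3 has h(x) = h(3), so we compute h⁻¹(9): 9 lies in [7, ∞), so solve 5x − 8 = 9: x = (9 + 8)/5 = 17/5.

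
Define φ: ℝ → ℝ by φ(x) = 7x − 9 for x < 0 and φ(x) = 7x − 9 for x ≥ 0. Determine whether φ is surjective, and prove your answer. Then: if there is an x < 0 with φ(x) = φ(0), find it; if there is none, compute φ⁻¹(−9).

0

Both pieces are strictly increasing (slopes 7 and 7), so each is injective on its own interval.
The left piece maps (−∞, 0) onto (−∞, −9); the right piece maps [0, ∞) onto [−9, ∞).
These images together cover ℝ, so φ is surjective.
Because the two images are disjoint, no x < 0 has φ(x) = φ(0), so we compute φ⁻¹(−9): −9 lies in [−9, ∞), so solve 7x − 9 = −9: x = (−9 + 9)/7 = 0.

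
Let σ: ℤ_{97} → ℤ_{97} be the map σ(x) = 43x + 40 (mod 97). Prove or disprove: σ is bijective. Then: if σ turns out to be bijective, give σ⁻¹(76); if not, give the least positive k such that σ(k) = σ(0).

64

If σ(x_1) = σ(x_2), then 43x_1 ≡ 43x_2 (mod 97). Because gcd(43, 97) = 1, we may cancel 43 to get x_1 ≡ x_2 (mod 97).
We now compute 43⁻¹ mod 97 explicitly. Euclid's algorithm: 97 = 2·43 + 11, 43 = 3·11 + 10, 11 = 1·10 + 1; back-substituting gives 1 = 88·43 − 39·97, so 43⁻¹ ≡ 88 (mod 97).
Then y ↦ 88(y − 40) is a two-sided inverse to σ, so every y ∈ ℤ_{97} has a preimage.
Thus σ is bijective.
Since σ is bijective, we find σ⁻¹(76): we need 43x ≡ 76 − 40 ≡ 36 (mod 97). Using 43⁻¹ = 88: x ≡ 88·36 = 3168 = 32·97 + 64, so x = 64.
Check: σ(64) = 43·64 + 40 = 2792 = 28·97 + 76 ≡ 76 (mod 97).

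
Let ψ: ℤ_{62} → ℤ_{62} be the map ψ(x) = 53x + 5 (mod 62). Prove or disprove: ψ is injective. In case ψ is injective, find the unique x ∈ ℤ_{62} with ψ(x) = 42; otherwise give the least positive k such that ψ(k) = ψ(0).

51

Recall: injectivity means: for all u, v in the domain, ψ(u) = ψ(v) implies u = v.
Suppose ψ(u) = ψ(v) in ℤ_{62}. Then 53u + 5 ≡ 53v + 5 (mod 62), hence 53(u − v) ≡ 0 (mod 62).
Since gcd(53, 62) = 1, 53 is invertible modulo 62, hence u − v ≡ 0 (mod 62), i.e. u = v.
Thus ψ is injective.
We now compute 53⁻¹ mod 62 explicitly. Euclid's algorithm: 62 = 1·53 + 9, 53 = 5·9 + 8, 9 = 1·8 + 1; back-substituting gives 1 = 55·53 − 47·62, so 53⁻¹ ≡ 55 (mod 62).
Since ψ is injective, we compute ψ⁻¹(42): solve 53x + 5 ≡ 42 (mod 62), i.e. 53x ≡ 37 (mod 62).
Multiplying by 53⁻¹ = 55 gives x ≡ 55·37 = 2035 = 32·62 + 51 ≡ 51 (mod 62).
Check: ψ(51) = 53·51 + 5 = 2708 = 43·62 + 42 ≡ 42 (mod 62).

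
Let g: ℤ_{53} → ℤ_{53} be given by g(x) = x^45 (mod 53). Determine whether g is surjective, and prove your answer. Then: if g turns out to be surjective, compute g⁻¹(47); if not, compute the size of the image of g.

28

Since 53 is prime, the nonzero elements of ℤ_{53} form a cyclic group of order 52.
As gcd(45, 52) = 1, raising to the 45th power is a bijection on this group: if s^45 ≡ t^45 then (st^{−1})^45 = 1, and the only element of order dividing gcd(45, 52) = 1 is 1, so s = t.
With g(0) = 0 this makes g injective on all of ℤ_{53}, hence bijective (finite equal-size domain and codomain). In particular g is surjective.
Since g is surjective, we find the preimage of 47. The inverse of x ↦ x^45 on (ℤ_{53})^× is x ↦ x^37, because 45·37 = 1665 = 32·52 + 1 ≡ 1 (mod 52) and x^{52} = 1 for x ≠ 0 (Fermat). So g⁻¹(47) = 47^37 mod 53.
Repeated squaring mod 53: 47^1 ≡ 47, 47^2 ≡ 47² = 2209 ≡ 36, 47^4 ≡ 36² = 1296 ≡ 24, 47^8 ≡ 24² = 576 ≡ 46, 47^16 ≡ 46² = 2116 ≡ 49, 47^32 ≡ 49² = 2401 ≡ 16. Since 37 = 32 + 4 + 1, 47^37 ≡ 16·24·47: 16·24 = 384 ≡ 13, then 13·47 = 611 ≡ 28. So 47^37 ≡ 28 (mod 53).
Hence g⁻¹(47) = 28.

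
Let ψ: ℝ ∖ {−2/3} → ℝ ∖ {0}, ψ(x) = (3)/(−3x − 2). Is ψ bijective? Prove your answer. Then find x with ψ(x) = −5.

-7/15

Suppose ψ(s) = ψ(t). Cross-multiplying: (3)(−3t − 2) = (3)(−3s − 2).
Expanding both sides and cancelling the symmetric terms leaves 9·(s − t) = 0. Since 9 ≠ 0, s = t. Thus ψ is injective.
For any y ≠ 0, solving y(−3x − 2) = 3 for x gives a well-defined x ≠ −2/3. So ψ is surjective.
Hence ψ is bijective.
Solving ψ(x) = −5: cross-multiplying gives 3 = −5(−3x − 2), which rearranges to −15x = 7, so x = −7/15.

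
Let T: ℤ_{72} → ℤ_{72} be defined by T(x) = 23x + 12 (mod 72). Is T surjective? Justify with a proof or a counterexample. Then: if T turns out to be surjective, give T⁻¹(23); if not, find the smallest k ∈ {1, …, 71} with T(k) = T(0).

13

Recall that surjectivity means every element of the codomain has a preimage under T.
Since gcd(23, 72) = 1, 23 is invertible modulo 72. Euclid's algorithm: 72 = 3·23 + 3, 23 = 7·3 + 2, 3 = 1·2 + 1; back-substituting gives 1 = 47·23 − 15·72, so 23⁻¹ ≡ 47 (mod 72).
Then y ↦ 47(y − 12) is a two-sided inverse to T, so every y ∈ ℤ_{72} has a preimage.
So T is surjective.
Since T is surjective, we compute T⁻¹(23): solve 23x + 12 ≡ 23 (mod 72), i.e. 23x ≡ 11 (mod 72).
Multiplying by 23⁻¹ = 47 gives x ≡ 47·11 = 517 = 7·72 + 13 ≡ 13 (mod 72).
Check: T(13) = 23·13 + 12 = 311 = 4·72 + 23 ≡ 23 (mod 72).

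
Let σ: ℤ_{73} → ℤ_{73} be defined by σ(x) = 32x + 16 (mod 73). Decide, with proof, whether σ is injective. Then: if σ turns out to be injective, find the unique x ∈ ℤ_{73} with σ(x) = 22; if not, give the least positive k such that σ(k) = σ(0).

23

If σ(x_1) = σ(x_2), then 32x_1 ≡ 32x_2 (mod 73). Because gcd(32, 73) = 1, we may cancel 32 to get x_1 ≡ x_2 (mod 73).
So σ is injective.
We now compute 32⁻¹ mod 73 explicitly. Euclid's algorithm: 73 = 2·32 + 9, 32 = 3·9 + 5, 9 = 1·5 + 4, 5 = 1·4 + 1; back-substituting gives 1 = 16·32 − 7·73, so 32⁻¹ ≡ 16 (mod 73).
Since σ is injective, we find σ⁻¹(22): we need 32x ≡ 22 − 16 ≡ 6 (mod 73). Using 32⁻¹ = 16: x ≡ 16·6 = 96 = 1·73 + 23, so x = 23.
Check: σ(23) = 32·23 + 16 = 752 = 10·73 + 22 ≡ 22 (mod 73).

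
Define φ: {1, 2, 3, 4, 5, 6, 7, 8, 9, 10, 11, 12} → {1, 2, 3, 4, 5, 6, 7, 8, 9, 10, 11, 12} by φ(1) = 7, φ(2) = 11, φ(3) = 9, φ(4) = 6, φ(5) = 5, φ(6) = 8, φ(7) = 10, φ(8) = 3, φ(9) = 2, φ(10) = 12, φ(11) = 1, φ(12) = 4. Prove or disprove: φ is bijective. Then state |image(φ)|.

The values 7, 11, 9, 6, 5, 8, 10, 3, 2, 12, 1, 4 are a permutation of {1, 2, 3, 4, 5, 6, 7, 8, 9, 10, 11, 12}: each element appears exactly once.
So φ is injective and surjective, hence bijective.
The image of φ is {1, 2, 3, 4, 5, 6, 7, 8, 9, 10, 11, 12}, which has 12 elements.

12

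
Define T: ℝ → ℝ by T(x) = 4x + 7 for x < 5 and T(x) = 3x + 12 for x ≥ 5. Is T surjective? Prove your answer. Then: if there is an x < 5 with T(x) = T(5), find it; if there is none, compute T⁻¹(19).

Both pieces are strictly increasing (slopes 4 and 3), so each is injective on its own interval.
The left piece maps (−∞, 5) onto (−∞, 27); the right piece maps [5, ∞) onto [27, ∞).
These images together cover ℝ, so T is surjective.
Because the two images are disjoint, no x < 5 has T(x) = T(5), so we compute T⁻¹(19): 19 lies in (−∞, 27), so solve 4x + 7 = 19: x = (19 − 7)/4 = 3.

3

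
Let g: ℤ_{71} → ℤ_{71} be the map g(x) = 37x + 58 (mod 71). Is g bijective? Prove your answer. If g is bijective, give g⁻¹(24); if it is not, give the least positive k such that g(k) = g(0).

1

If g(u) = g(v), then 37u ≡ 37v (mod 71). Because gcd(37, 71) = 1, we may cancel 37 to get u ≡ v (mod 71).
We now compute 37⁻¹ mod 71 explicitly. Euclid's algorithm: 71 = 1·37 + 34, 37 = 1·34 + 3, 34 = 11·3 + 1; back-substituting gives 1 = 48·37 − 25·71, so 37⁻¹ ≡ 48 (mod 71).
For any y ∈ ℤ_{71}, x = 48(y − 58) mod 71 satisfies g(x) = 37·48(y − 58) + 58 ≡ y (since 37·48 ≡ 1 mod 71). So every y has a preimage.
So g is bijective.
Since g is bijective, we find g⁻¹(24): we need 37x ≡ 24 − 58 ≡ 37 (mod 71). Using 37⁻¹ = 48: x ≡ 48·37 = 1776 = 25·71 + 1, so x = 1.
Check: g(1) = 37·1 + 58 = 95 = 1·71 + 24 ≡ 24 (mod 71).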